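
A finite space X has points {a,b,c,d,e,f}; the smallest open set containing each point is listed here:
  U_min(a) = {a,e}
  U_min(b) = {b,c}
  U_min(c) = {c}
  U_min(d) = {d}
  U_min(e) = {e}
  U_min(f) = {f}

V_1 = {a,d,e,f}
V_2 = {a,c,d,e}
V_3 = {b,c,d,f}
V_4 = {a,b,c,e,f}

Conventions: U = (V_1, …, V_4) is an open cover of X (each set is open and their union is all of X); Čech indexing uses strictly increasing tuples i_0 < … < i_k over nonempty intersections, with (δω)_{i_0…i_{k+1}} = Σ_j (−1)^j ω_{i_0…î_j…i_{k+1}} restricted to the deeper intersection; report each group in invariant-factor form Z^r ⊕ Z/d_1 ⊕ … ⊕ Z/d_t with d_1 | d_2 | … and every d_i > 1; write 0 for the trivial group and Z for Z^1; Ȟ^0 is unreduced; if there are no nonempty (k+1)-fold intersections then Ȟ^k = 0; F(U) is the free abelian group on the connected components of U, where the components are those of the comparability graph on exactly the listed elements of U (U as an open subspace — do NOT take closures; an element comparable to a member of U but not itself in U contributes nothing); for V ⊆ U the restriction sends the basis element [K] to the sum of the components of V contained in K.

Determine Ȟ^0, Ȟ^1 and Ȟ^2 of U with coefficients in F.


cover nerve:
  V12={a,d,e} V13={d,f} V14={a,e,f} V23={c,d} V24={a,c,e} V34={b,c,f}
  V123={d} V124={a,e} V134={f} V234={c}
components per intersection:
  V1: {a,e} {d} {f}
  V2: {a,e} {c} {d}
  V3: {b,c} {d} {f}
  V4: {a,e} {b,c} {f}
  V12: {a,e} {d}
  V13: {d} {f}
  V14: {a,e} {f}
  V23: {c} {d}
  V24: {a,e} {c}
  V34: {b,c} {f}
  V123: {d}
  V124: {a,e}
  V134: {f}
  V234: {c}
C dims 12,12,4; δ0: rk 8, SNF 1^8; δ1: rk 4, SNF 1^4
Ȟ^0: (12−8)−0=4 ⇒ Z^4
Ȟ^1: (12−4)−8=0 ⇒ 0
Ȟ^2: (4−0)−4=0 ⇒ 0

Ȟ^0(U;F) ≅ Z^4, Ȟ^1(U;F) ≅ 0 and Ȟ^2(U;F) ≅ 0


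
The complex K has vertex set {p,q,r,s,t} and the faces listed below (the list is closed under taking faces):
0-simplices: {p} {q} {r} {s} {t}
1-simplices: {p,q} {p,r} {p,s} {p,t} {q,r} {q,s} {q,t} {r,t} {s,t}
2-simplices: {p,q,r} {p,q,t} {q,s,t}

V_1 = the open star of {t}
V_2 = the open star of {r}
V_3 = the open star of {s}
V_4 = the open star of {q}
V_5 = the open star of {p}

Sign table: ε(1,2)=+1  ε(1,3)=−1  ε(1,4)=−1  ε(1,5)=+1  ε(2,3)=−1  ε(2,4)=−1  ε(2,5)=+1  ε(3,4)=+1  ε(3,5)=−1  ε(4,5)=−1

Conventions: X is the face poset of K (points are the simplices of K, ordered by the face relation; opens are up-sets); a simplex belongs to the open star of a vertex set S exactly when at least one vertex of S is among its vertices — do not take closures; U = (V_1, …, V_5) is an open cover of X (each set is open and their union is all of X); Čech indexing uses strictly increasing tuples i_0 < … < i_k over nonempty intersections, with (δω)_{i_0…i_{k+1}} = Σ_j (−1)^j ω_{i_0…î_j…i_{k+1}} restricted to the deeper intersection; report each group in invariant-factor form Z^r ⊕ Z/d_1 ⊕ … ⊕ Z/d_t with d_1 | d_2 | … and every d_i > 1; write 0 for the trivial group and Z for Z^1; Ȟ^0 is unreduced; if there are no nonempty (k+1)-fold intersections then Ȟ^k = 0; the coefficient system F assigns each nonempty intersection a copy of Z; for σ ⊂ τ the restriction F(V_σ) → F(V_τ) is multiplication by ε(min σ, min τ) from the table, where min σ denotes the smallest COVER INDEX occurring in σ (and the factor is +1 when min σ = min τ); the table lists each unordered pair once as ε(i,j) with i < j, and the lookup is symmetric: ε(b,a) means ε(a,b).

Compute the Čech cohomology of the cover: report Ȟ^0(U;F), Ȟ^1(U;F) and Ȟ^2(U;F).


Ȟ^0(U;F) ≅ Z, Ȟ^1(U;F) ≅ Z^2, Ȟ^2(U;F) ≅ 0

nerve of the cover:
  V1={{t},{p,t},{q,t},{r,t},{s,t},{p,q,t},{q,s,t}} V2={{r},{p,r},{q,r},{r,t},{p,q,r}} V3={{s},{p,s},{q,s},{s,t},{q,s,t}} V4={{q},{p,q},{q,r},{q,s},{q,t},{p,q,r},{p,q,t},{q,s,t}} V5={{p},{p,q},{p,r},{p,s},{p,t},{p,q,r},{p,q,t}}
  V12={{r,t}} V13={{s,t},{q,s,t}} V14={{q,t},{p,q,t},{q,s,t}} V15={{p,t},{p,q,t}} V24={{q,r},{p,q,r}} V25={{p,r},{p,q,r}} V34={{q,s},{q,s,t}} V35={{p,s}} V45={{p,q},{p,q,r},{p,q,t}}
  V134={{q,s,t}} V145={{p,q,t}} V245={{p,q,r}}
C dims 5,9,3; δ0: rk 4, SNF 1^4; δ1: rk 3, SNF 1^3
Ȟ^0 = (5 − 4) − 0 = 1, so Ȟ^0 ≅ Z
Ȟ^1 = (9 − 3) − 4 = 2, so Ȟ^1 ≅ Z^2
Ȟ^2 = (3 − 0) − 3 = 0, so Ȟ^2 ≅ 0


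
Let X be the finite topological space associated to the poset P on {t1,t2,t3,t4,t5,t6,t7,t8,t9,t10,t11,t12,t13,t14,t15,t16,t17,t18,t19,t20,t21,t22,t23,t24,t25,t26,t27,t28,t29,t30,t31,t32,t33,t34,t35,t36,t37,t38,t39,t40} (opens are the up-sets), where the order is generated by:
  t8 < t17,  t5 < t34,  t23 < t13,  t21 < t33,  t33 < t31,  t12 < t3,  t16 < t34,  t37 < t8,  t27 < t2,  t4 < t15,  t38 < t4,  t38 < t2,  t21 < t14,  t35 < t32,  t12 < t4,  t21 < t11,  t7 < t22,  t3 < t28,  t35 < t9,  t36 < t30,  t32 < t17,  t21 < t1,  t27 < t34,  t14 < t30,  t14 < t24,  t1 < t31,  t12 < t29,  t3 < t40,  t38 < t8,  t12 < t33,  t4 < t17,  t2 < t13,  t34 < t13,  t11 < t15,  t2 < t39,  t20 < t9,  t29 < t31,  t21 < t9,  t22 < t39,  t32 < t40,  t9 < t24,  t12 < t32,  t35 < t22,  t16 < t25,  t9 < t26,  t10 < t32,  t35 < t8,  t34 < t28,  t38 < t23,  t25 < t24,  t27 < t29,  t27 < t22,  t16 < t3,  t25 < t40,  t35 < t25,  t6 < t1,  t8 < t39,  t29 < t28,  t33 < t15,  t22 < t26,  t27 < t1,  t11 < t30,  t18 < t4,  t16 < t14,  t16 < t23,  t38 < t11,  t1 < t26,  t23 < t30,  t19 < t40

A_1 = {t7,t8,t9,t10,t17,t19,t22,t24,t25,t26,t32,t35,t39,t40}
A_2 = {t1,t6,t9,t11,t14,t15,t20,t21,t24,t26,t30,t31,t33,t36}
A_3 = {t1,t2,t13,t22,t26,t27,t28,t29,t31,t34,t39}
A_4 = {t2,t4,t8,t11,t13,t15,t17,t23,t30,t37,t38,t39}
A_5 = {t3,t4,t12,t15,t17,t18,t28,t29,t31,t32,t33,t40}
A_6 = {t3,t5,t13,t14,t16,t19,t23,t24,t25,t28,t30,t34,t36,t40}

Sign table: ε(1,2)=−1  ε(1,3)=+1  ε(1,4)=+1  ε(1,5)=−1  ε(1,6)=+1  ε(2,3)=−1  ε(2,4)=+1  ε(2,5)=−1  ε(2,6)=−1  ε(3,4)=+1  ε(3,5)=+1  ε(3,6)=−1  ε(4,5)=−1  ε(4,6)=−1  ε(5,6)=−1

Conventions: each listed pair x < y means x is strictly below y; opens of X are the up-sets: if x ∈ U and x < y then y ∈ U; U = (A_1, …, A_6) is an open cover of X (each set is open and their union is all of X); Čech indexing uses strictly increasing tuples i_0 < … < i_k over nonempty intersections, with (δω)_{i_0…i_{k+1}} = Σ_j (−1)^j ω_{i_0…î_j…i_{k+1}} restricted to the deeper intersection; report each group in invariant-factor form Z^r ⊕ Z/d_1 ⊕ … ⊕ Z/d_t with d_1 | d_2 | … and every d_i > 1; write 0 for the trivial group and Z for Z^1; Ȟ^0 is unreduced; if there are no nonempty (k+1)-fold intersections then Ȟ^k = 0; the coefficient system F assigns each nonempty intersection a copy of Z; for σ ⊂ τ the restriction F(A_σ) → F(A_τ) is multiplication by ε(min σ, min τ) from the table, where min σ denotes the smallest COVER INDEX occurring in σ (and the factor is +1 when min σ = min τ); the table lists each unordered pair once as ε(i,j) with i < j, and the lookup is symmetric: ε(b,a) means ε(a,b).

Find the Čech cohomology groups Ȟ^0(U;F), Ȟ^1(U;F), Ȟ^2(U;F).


Ȟ^0 ≅ 0,  Ȟ^1 ≅ Z/2,  Ȟ^2 ≅ Z

nerve simplices:
  A12={t9,t24,t26} A13={t22,t26,t39} A14={t8,t17,t39} A15={t17,t32,t40} A16={t19,t24,t25,t40} A23={t1,t26,t31} A24={t11,t15,t30} A25={t15,t31,t33} A26={t14,t24,t30,t36} A34={t2,t13,t39} A35={t28,t29,t31} A36={t13,t28,t34} A45={t4,t15,t17} A46={t13,t23,t30} A56={t3,t28,t40}
  A123={t26} A126={t24} A134={t39} A145={t17} A156={t40} A235={t31} A245={t15} A246={t30} A346={t13} A356={t28}
C dims 6,15,10; δ0: rk 6, SNF 1^5·2; δ1: rk 9, SNF 1^9
degree 0: 6−6−0 = 0 → Ȟ^0 ≅ 0
degree 1: 15−9−6 = 0 plus torsion [2] → Ȟ^1 ≅ Z/2
degree 2: 10−0−9 = 1 → Ȟ^2 ≅ Z


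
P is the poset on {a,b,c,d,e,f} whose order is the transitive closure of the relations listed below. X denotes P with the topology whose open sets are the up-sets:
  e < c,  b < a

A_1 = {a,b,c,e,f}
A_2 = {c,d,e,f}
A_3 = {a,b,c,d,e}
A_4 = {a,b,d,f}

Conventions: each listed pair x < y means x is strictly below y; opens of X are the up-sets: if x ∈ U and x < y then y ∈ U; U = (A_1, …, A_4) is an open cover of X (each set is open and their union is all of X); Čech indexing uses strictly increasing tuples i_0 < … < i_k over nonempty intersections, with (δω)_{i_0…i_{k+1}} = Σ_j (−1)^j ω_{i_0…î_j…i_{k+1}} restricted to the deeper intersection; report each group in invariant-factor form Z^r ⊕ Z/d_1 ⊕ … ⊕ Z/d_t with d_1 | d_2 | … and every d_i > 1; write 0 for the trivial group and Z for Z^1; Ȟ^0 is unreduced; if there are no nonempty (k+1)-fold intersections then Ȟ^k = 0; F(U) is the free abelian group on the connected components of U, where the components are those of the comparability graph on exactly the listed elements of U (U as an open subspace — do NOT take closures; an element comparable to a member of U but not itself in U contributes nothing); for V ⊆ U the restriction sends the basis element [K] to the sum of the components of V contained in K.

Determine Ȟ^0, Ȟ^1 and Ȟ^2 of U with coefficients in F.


Ȟ^0 ≅ Z^4,  Ȟ^1 ≅ 0,  Ȟ^2 ≅ 0

nonempty intersections:
  A12={c,e,f} A13={a,b,c,e} A14={a,b,f} A23={c,d,e} A24={d,f} A34={a,b,d}
  A123={c,e} A124={f} A134={a,b} A234={d}
components per intersection:
  A1: {a,b} {c,e} {f}
  A2: {c,e} {d} {f}
  A3: {a,b} {c,e} {d}
  A4: {a,b} {d} {f}
  A12: {c,e} {f}
  A13: {a,b} {c,e}
  A14: {a,b} {f}
  A23: {c,e} {d}
  A24: {d} {f}
  A34: {a,b} {d}
  A123: {c,e}
  A124: {f}
  A134: {a,b}
  A234: {d}
C dims 12,12,4; δ0: rk 8, SNF 1^8; δ1: rk 4, SNF 1^4
Ȟ^0: (12−8)−0=4 ⇒ Z^4
Ȟ^1: (12−4)−8=0 ⇒ 0
Ȟ^2: (4−0)−4=0 ⇒ 0


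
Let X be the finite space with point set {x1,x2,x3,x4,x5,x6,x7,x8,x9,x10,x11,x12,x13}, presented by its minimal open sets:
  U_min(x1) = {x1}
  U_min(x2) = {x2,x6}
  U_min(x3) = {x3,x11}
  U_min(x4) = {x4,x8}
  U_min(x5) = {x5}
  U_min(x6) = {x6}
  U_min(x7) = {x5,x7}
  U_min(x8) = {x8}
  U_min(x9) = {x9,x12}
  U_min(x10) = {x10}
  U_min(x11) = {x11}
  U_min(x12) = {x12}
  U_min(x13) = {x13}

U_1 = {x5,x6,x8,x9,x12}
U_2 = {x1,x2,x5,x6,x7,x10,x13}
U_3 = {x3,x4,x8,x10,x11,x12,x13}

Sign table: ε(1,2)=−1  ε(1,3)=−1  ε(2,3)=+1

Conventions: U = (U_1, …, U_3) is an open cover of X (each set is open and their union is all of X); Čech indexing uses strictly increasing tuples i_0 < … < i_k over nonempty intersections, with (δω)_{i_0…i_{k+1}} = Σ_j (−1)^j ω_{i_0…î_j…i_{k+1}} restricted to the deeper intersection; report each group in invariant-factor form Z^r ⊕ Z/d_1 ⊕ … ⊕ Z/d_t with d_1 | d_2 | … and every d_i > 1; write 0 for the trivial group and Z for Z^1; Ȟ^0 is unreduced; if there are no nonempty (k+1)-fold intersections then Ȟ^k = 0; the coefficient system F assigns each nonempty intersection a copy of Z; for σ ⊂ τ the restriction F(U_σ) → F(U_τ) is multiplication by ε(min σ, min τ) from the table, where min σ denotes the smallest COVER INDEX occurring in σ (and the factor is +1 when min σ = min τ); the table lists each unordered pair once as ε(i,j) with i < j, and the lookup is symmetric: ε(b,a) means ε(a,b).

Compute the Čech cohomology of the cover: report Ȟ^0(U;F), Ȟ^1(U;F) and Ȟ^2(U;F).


Ȟ^0 = Z, Ȟ^1 = Z and Ȟ^2 = 0

intersection data:
  U12={x5,x6} U13={x8,x12} U23={x10,x13}
C dims 3,3; δ0: rk 2, SNF 1^2
Ȟ^0 = (3 − 2) − 0 = 1, so Ȟ^0 ≅ Z
Ȟ^1 = (3 − 0) − 2 = 1, so Ȟ^1 ≅ Z
Ȟ^2 = (0 − 0) − 0 = 0, so Ȟ^2 ≅ 0


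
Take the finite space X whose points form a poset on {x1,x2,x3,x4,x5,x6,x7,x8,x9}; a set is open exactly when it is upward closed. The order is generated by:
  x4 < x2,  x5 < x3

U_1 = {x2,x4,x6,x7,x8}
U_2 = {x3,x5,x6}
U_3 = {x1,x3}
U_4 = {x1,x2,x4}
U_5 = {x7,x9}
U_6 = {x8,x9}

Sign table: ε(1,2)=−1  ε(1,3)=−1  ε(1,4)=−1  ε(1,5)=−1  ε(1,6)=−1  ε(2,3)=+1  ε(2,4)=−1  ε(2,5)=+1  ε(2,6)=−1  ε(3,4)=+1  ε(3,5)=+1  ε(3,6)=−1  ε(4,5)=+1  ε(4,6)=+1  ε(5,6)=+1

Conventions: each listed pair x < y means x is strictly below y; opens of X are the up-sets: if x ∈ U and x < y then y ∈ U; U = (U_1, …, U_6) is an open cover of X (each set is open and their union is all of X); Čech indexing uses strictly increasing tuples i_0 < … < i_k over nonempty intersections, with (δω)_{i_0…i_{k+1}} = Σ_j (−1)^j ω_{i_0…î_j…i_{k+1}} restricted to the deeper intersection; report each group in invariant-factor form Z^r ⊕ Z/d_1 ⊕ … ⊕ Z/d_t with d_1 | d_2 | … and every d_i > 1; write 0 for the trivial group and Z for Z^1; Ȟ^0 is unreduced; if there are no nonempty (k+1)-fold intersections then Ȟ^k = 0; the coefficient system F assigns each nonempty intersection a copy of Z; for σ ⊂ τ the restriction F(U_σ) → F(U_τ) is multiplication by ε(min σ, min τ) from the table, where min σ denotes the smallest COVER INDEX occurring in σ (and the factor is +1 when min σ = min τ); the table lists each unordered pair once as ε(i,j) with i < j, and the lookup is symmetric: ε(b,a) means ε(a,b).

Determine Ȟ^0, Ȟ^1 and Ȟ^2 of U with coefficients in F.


intersection data:
  U12={x6} U14={x2,x4} U15={x7} U16={x8} U23={x3} U34={x1} U56={x9}
C dims 6,7; δ0: rk 5, SNF 1^5
Ȟ^0 = (6 − 5) − 0 = 1, so Ȟ^0 ≅ Z
Ȟ^1 = (7 − 0) − 5 = 2, so Ȟ^1 ≅ Z^2
Ȟ^2 = (0 − 0) − 0 = 0, so Ȟ^2 ≅ 0

Ȟ^0 = Z, Ȟ^1 = Z^2 and Ȟ^2 = 0


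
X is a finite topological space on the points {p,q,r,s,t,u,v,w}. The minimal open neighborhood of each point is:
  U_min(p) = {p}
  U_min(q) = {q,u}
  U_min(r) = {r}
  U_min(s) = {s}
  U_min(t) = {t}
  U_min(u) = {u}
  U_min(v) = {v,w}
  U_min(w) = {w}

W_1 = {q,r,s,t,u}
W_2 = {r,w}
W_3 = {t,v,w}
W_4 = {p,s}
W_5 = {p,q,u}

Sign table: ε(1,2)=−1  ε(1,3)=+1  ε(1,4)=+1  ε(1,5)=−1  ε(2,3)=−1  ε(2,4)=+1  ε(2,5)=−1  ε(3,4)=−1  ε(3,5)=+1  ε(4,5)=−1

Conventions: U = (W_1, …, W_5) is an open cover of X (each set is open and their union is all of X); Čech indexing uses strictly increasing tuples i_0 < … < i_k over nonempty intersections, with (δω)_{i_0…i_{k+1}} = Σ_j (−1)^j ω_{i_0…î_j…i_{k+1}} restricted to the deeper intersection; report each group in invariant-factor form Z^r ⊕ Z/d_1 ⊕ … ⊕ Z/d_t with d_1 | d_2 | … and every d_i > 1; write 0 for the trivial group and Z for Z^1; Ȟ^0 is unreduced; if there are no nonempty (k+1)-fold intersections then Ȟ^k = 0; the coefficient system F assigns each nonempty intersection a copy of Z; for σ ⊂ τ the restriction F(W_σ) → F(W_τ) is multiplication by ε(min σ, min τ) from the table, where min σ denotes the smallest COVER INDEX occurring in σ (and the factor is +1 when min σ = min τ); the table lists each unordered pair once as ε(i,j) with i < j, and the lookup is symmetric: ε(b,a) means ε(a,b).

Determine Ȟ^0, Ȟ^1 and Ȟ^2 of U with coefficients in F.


Ȟ^0(U;F) ≅ Z, Ȟ^1(U;F) ≅ Z^2 and Ȟ^2(U;F) ≅ 0

nerve simplices:
  W12={r} W13={t} W14={s} W15={q,u} W23={w} W45={p}
C dims 5,6; δ0: rk 4, SNF 1^4
degree 0: 5−4−0 = 1 → Ȟ^0 ≅ Z
degree 1: 6−0−4 = 2 → Ȟ^1 ≅ Z^2
degree 2: 0−0−0 = 0 → Ȟ^2 ≅ 0


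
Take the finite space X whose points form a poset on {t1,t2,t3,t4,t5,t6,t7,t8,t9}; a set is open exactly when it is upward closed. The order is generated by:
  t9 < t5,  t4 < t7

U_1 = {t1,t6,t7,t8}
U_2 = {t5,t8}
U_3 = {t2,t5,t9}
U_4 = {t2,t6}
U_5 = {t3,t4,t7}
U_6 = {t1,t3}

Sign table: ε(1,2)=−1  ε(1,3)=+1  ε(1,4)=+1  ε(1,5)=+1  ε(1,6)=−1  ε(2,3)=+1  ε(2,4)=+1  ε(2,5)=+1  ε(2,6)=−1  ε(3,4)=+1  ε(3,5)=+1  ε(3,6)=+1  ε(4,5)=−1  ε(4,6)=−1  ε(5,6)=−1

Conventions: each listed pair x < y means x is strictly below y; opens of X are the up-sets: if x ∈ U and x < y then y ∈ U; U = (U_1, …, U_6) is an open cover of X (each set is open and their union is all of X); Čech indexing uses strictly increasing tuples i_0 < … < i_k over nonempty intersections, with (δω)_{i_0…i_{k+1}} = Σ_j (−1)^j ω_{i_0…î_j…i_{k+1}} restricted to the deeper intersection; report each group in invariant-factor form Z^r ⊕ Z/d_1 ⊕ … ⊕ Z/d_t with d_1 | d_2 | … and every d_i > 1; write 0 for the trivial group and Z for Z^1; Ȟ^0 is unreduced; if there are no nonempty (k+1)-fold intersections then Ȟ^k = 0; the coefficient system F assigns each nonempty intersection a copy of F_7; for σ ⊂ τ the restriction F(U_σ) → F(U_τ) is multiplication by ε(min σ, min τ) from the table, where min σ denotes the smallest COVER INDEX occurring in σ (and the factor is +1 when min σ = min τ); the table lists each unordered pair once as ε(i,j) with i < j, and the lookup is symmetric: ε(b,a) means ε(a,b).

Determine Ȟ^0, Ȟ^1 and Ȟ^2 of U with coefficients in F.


Ȟ^0 = 0; Ȟ^1 = Z/7; Ȟ^2 = 0

nonempty overlaps:
  U12={t8} U14={t6} U15={t7} U16={t1} U23={t5} U34={t2} U56={t3}
C dims 6,7; δ0: rk_F7 6
degree 0: 6−6−0 = 0 → Ȟ^0 ≅ 0
degree 1: 7−0−6 = 1 → Ȟ^1 ≅ Z/7
degree 2: 0−0−0 = 0 → Ȟ^2 ≅ 0


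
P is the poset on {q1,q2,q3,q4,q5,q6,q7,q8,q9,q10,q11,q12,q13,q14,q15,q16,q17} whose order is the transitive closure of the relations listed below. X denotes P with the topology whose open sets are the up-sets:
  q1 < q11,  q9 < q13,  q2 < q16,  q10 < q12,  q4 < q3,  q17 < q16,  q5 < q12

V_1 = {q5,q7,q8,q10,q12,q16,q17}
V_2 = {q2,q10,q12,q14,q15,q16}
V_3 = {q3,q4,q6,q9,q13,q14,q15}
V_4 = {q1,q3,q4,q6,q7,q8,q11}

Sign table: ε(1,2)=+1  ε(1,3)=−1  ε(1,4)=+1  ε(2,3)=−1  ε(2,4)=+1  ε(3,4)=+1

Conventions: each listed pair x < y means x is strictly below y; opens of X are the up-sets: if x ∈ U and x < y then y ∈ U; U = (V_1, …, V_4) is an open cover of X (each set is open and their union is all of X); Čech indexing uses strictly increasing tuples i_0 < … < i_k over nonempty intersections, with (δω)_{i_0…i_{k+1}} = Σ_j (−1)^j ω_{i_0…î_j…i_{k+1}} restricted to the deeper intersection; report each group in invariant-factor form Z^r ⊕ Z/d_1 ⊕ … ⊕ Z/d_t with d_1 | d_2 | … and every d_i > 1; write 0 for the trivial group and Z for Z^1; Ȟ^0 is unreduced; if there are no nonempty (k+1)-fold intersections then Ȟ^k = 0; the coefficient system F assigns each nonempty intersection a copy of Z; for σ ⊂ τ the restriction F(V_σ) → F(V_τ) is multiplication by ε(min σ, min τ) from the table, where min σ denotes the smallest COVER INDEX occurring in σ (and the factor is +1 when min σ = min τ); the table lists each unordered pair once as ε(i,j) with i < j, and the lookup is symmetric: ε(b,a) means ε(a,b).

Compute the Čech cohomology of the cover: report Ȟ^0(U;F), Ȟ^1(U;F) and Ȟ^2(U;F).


Ȟ^0 = 0; Ȟ^1 = Z/2; Ȟ^2 = 0

nonempty intersections:
  V12={q10,q12,q16} V14={q7,q8} V23={q14,q15} V34={q3,q4,q6}
C dims 4,4; δ0: rk 4, SNF 1^3·2
Ȟ^0: (4−4)−0=0 ⇒ 0
Ȟ^1: (4−0)−4=0 plus torsion [2] ⇒ Z/2
Ȟ^2: (0−0)−0=0 ⇒ 0


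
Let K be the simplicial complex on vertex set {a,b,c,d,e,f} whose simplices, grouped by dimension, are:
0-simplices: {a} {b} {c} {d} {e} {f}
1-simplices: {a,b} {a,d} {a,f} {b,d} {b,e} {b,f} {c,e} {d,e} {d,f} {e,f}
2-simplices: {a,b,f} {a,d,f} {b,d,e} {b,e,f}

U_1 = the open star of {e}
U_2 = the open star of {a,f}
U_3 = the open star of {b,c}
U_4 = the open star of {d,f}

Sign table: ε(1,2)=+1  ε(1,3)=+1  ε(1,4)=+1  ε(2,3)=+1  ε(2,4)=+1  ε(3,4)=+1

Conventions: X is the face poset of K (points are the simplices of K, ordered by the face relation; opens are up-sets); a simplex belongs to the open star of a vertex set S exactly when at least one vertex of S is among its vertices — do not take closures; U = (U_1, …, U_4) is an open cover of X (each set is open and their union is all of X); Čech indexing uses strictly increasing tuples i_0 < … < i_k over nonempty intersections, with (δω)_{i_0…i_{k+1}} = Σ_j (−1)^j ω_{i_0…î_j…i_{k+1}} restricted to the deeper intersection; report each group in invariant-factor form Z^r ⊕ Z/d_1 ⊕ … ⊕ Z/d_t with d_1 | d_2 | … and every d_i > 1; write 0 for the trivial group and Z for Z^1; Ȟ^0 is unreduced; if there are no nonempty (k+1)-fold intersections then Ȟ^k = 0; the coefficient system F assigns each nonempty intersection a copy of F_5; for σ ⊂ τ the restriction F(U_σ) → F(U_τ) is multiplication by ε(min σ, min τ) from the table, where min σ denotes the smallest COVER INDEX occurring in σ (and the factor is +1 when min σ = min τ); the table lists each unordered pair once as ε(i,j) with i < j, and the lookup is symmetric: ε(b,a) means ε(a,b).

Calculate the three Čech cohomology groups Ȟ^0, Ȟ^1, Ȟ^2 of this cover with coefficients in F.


Ȟ^0 ≅ Z/5, Ȟ^1 ≅ 0 and Ȟ^2 ≅ 0

nonempty intersections:
  U1={{e},{b,e},{c,e},{d,e},{e,f},{b,d,e},{b,e,f}} U2={{a},{f},{a,b},{a,d},{a,f},{b,f},{d,f},{e,f},{a,b,f},{a,d,f},{b,e,f}} U3={{b},{c},{a,b},{b,d},{b,e},{b,f},{c,e},{a,b,f},{b,d,e},{b,e,f}} U4={{d},{f},{a,d},{a,f},{b,d},{b,f},{d,e},{d,f},{e,f},{a,b,f},{a,d,f},{b,d,e},{b,e,f}}
  U12={{e,f},{b,e,f}} U13={{b,e},{c,e},{b,d,e},{b,e,f}} U14={{d,e},{e,f},{b,d,e},{b,e,f}} U23={{a,b},{b,f},{a,b,f},{b,e,f}} U24={{f},{a,d},{a,f},{b,f},{d,f},{e,f},{a,b,f},{a,d,f},{b,e,f}} U34={{b,d},{b,f},{a,b,f},{b,d,e},{b,e,f}}
  U123={{b,e,f}} U124={{e,f},{b,e,f}} U134={{b,d,e},{b,e,f}} U234={{b,f},{a,b,f},{b,e,f}}
  U1234={{b,e,f}}
C dims 4,6,4,1; δ0: rk_F5 3; δ1: rk_F5 3; δ2: rk_F5 1
Ȟ^0: (4−3)−0=1 ⇒ Z/5
Ȟ^1: (6−3)−3=0 ⇒ 0
Ȟ^2: (4−1)−3=0 ⇒ 0


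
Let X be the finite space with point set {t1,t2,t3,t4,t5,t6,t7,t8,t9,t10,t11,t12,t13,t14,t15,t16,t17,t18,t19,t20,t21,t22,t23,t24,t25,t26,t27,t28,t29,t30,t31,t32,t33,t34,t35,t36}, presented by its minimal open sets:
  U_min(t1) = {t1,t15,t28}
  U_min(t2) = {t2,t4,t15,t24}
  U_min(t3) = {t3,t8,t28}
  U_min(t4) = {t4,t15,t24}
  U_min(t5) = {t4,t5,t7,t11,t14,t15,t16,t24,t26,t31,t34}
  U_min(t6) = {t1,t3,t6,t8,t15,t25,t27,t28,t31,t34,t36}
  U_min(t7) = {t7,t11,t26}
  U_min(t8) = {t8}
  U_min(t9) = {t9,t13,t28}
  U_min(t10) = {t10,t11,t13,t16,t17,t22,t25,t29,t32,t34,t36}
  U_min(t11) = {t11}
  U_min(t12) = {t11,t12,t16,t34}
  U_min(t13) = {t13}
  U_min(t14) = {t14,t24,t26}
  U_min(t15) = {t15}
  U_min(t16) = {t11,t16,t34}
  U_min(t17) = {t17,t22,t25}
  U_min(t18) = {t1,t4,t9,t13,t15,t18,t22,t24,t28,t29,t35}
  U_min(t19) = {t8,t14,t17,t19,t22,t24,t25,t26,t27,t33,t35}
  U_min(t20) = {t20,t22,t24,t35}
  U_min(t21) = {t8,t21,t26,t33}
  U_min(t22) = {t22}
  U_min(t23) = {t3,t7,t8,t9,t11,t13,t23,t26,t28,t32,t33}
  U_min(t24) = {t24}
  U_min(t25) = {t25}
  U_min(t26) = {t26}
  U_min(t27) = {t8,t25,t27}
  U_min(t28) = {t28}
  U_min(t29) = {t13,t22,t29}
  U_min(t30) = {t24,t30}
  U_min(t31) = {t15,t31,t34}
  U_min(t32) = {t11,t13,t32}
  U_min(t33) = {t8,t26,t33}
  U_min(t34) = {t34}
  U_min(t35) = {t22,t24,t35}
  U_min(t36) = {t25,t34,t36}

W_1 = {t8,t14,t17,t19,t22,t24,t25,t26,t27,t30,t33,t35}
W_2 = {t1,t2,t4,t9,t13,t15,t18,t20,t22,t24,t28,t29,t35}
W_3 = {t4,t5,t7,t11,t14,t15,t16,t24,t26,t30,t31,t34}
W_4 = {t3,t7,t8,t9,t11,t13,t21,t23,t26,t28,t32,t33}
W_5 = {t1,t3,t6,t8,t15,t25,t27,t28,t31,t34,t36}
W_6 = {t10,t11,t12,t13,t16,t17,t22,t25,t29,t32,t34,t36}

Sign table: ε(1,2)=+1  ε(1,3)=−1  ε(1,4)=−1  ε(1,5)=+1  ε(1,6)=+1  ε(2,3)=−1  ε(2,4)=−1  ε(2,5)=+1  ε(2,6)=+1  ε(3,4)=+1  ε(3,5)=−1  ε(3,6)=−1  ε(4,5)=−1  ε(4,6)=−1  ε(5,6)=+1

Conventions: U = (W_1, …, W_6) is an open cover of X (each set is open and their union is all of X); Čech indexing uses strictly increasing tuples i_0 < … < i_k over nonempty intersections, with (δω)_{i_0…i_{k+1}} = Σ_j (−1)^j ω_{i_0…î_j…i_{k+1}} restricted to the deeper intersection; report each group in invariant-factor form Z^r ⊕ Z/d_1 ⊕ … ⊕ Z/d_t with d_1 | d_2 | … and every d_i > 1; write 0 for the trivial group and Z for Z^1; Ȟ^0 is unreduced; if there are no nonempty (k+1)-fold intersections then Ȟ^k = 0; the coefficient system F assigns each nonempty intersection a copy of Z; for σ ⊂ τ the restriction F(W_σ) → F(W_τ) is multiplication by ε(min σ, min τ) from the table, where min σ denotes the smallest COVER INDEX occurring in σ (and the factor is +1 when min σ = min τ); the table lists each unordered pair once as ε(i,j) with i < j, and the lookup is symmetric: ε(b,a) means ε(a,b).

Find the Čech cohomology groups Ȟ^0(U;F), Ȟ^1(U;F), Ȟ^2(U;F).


Ȟ^0(U;F) ≅ Z; Ȟ^1(U;F) ≅ 0; Ȟ^2(U;F) ≅ Z/2

nonempty overlaps:
  W12={t22,t24,t35} W13={t14,t24,t26,t30} W14={t8,t26,t33} W15={t8,t25,t27} W16={t17,t22,t25} W23={t4,t15,t24} W24={t9,t13,t28} W25={t1,t15,t28} W26={t13,t22,t29} W34={t7,t11,t26} W35={t15,t31,t34} W36={t11,t16,t34} W45={t3,t8,t28} W46={t11,t13,t32} W56={t25,t34,t36}
  W123={t24} W126={t22} W134={t26} W145={t8} W156={t25} W235={t15} W245={t28} W246={t13} W346={t11} W356={t34}
C dims 6,15,10; δ0: rk 5, SNF 1^5; δ1: rk 10, SNF 1^9·2
degree 0: 6−5−0 = 1 → Ȟ^0 ≅ Z
degree 1: 15−10−5 = 0 → Ȟ^1 ≅ 0
degree 2: 10−0−10 = 0 plus torsion [2] → Ȟ^2 ≅ Z/2


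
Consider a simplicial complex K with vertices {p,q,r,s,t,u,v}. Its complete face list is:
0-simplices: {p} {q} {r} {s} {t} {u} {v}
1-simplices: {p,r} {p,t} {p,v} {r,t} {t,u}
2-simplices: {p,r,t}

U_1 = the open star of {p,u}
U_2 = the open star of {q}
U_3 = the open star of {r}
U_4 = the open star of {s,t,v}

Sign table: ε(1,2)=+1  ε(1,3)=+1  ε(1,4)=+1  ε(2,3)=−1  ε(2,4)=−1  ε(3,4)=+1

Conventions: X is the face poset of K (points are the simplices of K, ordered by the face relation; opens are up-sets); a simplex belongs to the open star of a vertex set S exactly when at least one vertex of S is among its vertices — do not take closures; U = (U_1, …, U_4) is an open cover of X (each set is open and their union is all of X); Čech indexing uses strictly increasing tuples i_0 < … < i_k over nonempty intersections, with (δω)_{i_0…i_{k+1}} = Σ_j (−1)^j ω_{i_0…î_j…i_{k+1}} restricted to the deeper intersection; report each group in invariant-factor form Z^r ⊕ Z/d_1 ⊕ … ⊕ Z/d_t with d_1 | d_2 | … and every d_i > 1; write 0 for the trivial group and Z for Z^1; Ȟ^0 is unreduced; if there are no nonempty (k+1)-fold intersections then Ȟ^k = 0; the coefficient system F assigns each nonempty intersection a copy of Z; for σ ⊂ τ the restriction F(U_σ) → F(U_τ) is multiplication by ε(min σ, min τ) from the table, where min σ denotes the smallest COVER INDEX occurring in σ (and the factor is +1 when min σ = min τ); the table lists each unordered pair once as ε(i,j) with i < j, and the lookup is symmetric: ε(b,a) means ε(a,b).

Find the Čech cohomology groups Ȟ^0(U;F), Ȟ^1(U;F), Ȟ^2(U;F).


nerve of the cover:
  U1={{p},{u},{p,r},{p,t},{p,v},{t,u},{p,r,t}} U2={{q}} U3={{r},{p,r},{r,t},{p,r,t}} U4={{s},{t},{v},{p,t},{p,v},{r,t},{t,u},{p,r,t}}
  U13={{p,r},{p,r,t}} U14={{p,t},{p,v},{t,u},{p,r,t}} U34={{r,t},{p,r,t}}
  U134={{p,r,t}}
C dims 4,3,1; δ0: rk 2, SNF 1^2; δ1: rk 1, SNF 1^1
Ȟ^0 = (4 − 2) − 0 = 2, so Ȟ^0 ≅ Z^2
Ȟ^1 = (3 − 1) − 2 = 0, so Ȟ^1 ≅ 0
Ȟ^2 = (1 − 0) − 1 = 0, so Ȟ^2 ≅ 0

Ȟ^0 = Z^2, Ȟ^1 = 0 and Ȟ^2 = 0


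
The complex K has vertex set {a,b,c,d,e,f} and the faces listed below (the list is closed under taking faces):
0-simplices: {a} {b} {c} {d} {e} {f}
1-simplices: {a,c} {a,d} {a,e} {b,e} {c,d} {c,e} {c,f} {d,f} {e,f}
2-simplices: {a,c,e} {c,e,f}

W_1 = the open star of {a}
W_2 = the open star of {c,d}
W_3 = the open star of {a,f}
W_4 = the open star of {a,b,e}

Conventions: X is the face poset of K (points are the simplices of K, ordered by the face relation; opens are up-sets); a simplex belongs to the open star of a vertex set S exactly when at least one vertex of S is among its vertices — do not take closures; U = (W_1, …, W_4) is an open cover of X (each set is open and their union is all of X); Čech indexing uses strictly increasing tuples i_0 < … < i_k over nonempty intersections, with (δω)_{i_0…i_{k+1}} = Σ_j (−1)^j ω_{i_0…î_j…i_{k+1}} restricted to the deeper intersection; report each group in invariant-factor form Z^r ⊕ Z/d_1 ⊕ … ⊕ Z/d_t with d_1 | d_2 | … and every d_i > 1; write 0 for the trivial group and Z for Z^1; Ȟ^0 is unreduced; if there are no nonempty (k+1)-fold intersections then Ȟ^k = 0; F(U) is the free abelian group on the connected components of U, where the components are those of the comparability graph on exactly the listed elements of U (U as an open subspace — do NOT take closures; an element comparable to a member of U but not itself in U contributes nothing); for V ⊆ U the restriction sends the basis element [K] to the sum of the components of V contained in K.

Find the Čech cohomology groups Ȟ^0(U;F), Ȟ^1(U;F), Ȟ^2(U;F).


cover nerve:
  W1={{a},{a,c},{a,d},{a,e},{a,c,e}} W2={{c},{d},{a,c},{a,d},{c,d},{c,e},{c,f},{d,f},{a,c,e},{c,e,f}} W3={{a},{f},{a,c},{a,d},{a,e},{c,f},{d,f},{e,f},{a,c,e},{c,e,f}} W4={{a},{b},{e},{a,c},{a,d},{a,e},{b,e},{c,e},{e,f},{a,c,e},{c,e,f}}
  W12={{a,c},{a,d},{a,c,e}} W13={{a},{a,c},{a,d},{a,e},{a,c,e}} W14={{a},{a,c},{a,d},{a,e},{a,c,e}} W23={{a,c},{a,d},{c,f},{d,f},{a,c,e},{c,e,f}} W24={{a,c},{a,d},{c,e},{a,c,e},{c,e,f}} W34={{a},{a,c},{a,d},{a,e},{e,f},{a,c,e},{c,e,f}}
  W123={{a,c},{a,d},{a,c,e}} W124={{a,c},{a,d},{a,c,e}} W134={{a},{a,c},{a,d},{a,e},{a,c,e}} W234={{a,c},{a,d},{a,c,e},{c,e,f}}
  W1234={{a,c},{a,d},{a,c,e}}
components per intersection:
  W1: {{a},{a,c},{a,d},{a,e},{a,c,e}}
  W2: {{c},{d},{a,c},{a,d},{c,d},{c,e},{c,f},{d,f},{a,c,e},{c,e,f}}
  W3: {{a},{a,c},{a,d},{a,e},{a,c,e}} {{f},{c,f},{d,f},{e,f},{c,e,f}}
  W4: {{a},{b},{e},{a,c},{a,d},{a,e},{b,e},{c,e},{e,f},{a,c,e},{c,e,f}}
  W12: {{a,c},{a,c,e}} {{a,d}}
  W13: {{a},{a,c},{a,d},{a,e},{a,c,e}}
  W14: {{a},{a,c},{a,d},{a,e},{a,c,e}}
  W23: {{a,c},{a,c,e}} {{a,d}} {{c,f},{c,e,f}} {{d,f}}
  W24: {{a,c},{c,e},{a,c,e},{c,e,f}} {{a,d}}
  W34: {{a},{a,c},{a,d},{a,e},{a,c,e}} {{e,f},{c,e,f}}
  W123: {{a,c},{a,c,e}} {{a,d}}
  W124: {{a,c},{a,c,e}} {{a,d}}
  W134: {{a},{a,c},{a,d},{a,e},{a,c,e}}
  W234: {{a,c},{a,c,e}} {{a,d}} {{c,e,f}}
  W1234: {{a,c},{a,c,e}} {{a,d}}
C dims 5,12,8,2; δ0: rk 4, SNF 1^4; δ1: rk 6, SNF 1^6; δ2: rk 2, SNF 1^2
Ȟ^0: (5−4)−0=1 ⇒ Z
Ȟ^1: (12−6)−4=2 ⇒ Z^2
Ȟ^2: (8−2)−6=0 ⇒ 0

Ȟ^0(U;F) ≅ Z,  Ȟ^1(U;F) ≅ Z^2,  Ȟ^2(U;F) ≅ 0


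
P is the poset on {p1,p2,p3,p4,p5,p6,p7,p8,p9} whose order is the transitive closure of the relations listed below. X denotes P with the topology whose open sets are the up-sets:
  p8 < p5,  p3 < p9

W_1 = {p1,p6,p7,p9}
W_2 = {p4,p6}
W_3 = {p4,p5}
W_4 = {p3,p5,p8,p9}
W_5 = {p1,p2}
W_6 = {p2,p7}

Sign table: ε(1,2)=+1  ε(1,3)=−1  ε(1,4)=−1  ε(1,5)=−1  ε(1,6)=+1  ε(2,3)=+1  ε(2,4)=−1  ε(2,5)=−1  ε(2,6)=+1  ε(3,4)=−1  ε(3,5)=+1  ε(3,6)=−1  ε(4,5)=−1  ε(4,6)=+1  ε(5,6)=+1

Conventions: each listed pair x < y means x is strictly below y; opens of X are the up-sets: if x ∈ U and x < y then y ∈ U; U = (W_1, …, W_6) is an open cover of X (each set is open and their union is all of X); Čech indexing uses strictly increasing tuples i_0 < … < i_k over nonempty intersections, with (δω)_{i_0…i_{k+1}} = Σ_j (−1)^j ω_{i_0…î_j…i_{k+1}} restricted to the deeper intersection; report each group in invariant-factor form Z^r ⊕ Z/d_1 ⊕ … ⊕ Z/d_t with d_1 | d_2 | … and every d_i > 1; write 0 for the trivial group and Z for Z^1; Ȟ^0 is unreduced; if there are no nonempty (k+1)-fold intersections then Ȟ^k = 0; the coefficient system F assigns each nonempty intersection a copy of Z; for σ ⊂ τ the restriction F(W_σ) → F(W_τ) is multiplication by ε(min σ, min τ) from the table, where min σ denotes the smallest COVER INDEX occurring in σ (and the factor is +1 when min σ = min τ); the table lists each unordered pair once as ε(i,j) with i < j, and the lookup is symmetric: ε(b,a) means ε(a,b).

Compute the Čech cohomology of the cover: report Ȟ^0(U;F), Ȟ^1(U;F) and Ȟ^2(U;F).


nerve of the cover:
  W12={p6} W14={p9} W15={p1} W16={p7} W23={p4} W34={p5} W56={p2}
C dims 6,7; δ0: rk 6, SNF 1^5·2
Ȟ^0 = (6 − 6) − 0 = 0, so Ȟ^0 ≅ 0
Ȟ^1 = (7 − 0) − 6 = 1 plus torsion [2], so Ȟ^1 ≅ Z ⊕ Z/2
Ȟ^2 = (0 − 0) − 0 = 0, so Ȟ^2 ≅ 0

Ȟ^0 ≅ 0, Ȟ^1 ≅ Z ⊕ Z/2 and Ȟ^2 ≅ 0


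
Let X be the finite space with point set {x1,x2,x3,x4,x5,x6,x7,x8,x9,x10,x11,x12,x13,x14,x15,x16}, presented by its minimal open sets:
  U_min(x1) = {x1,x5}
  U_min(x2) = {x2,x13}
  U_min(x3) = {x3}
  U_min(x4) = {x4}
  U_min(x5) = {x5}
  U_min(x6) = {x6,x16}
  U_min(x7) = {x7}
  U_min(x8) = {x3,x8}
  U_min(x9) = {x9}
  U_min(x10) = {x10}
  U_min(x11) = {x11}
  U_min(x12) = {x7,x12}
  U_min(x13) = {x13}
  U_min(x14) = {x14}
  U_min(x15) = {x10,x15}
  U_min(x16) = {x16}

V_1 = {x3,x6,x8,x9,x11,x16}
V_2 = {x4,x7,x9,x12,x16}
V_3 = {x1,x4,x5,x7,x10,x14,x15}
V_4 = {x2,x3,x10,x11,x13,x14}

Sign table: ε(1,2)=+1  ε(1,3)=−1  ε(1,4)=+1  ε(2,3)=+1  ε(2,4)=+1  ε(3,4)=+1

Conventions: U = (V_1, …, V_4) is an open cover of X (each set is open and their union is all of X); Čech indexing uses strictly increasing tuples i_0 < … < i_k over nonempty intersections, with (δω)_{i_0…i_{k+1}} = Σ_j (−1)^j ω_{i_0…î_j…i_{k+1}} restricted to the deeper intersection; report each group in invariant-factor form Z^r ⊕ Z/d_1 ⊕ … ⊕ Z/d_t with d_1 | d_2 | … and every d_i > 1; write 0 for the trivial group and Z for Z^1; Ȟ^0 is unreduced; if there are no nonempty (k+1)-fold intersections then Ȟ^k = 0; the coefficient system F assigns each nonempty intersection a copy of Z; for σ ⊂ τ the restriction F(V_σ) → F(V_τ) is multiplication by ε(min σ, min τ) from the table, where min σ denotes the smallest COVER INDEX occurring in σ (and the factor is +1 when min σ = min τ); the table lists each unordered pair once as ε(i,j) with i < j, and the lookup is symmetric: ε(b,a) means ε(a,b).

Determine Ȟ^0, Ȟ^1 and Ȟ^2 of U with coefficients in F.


Ȟ^0(U;F) ≅ Z, Ȟ^1(U;F) ≅ Z and Ȟ^2(U;F) ≅ 0

nerve simplices:
  V12={x9,x16} V14={x3,x11} V23={x4,x7} V34={x10,x14}
C dims 4,4; δ0: rk 3, SNF 1^3
degree 0: 4−3−0 = 1 → Ȟ^0 ≅ Z
degree 1: 4−0−3 = 1 → Ȟ^1 ≅ Z
degree 2: 0−0−0 = 0 → Ȟ^2 ≅ 0


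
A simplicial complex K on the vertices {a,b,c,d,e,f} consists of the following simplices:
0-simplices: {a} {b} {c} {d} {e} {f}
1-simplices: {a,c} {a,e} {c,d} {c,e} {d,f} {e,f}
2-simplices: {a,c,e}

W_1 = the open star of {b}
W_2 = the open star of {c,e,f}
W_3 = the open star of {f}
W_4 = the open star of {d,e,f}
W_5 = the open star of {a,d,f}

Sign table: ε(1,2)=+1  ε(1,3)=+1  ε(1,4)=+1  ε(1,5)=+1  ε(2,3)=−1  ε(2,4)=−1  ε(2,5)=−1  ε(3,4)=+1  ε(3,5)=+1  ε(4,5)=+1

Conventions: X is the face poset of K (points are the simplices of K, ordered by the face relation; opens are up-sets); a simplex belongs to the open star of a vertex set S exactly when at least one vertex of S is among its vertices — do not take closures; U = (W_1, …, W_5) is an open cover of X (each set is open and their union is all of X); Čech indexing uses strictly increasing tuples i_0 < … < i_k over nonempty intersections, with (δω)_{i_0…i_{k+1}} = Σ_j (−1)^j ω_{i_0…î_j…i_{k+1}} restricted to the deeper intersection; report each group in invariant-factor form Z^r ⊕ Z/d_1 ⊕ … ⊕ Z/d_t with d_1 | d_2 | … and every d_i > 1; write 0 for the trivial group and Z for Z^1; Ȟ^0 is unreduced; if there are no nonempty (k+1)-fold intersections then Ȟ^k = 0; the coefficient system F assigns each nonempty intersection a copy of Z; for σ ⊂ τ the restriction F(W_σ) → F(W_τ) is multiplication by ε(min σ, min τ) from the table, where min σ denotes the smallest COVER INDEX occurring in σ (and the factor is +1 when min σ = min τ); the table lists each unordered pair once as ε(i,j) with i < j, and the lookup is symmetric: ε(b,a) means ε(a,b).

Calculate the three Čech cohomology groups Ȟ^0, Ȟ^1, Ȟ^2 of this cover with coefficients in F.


intersection data:
  W1={{b}} W2={{c},{e},{f},{a,c},{a,e},{c,d},{c,e},{d,f},{e,f},{a,c,e}} W3={{f},{d,f},{e,f}} W4={{d},{e},{f},{a,e},{c,d},{c,e},{d,f},{e,f},{a,c,e}} W5={{a},{d},{f},{a,c},{a,e},{c,d},{d,f},{e,f},{a,c,e}}
  W23={{f},{d,f},{e,f}} W24={{e},{f},{a,e},{c,d},{c,e},{d,f},{e,f},{a,c,e}} W25={{f},{a,c},{a,e},{c,d},{d,f},{e,f},{a,c,e}} W34={{f},{d,f},{e,f}} W35={{f},{d,f},{e,f}} W45={{d},{f},{a,e},{c,d},{d,f},{e,f},{a,c,e}}
  W234={{f},{d,f},{e,f}} W235={{f},{d,f},{e,f}} W245={{f},{a,e},{c,d},{d,f},{e,f},{a,c,e}} W345={{f},{d,f},{e,f}}
  W2345={{f},{d,f},{e,f}}
C dims 5,6,4,1; δ0: rk 3, SNF 1^3; δ1: rk 3, SNF 1^3; δ2: rk 1, SNF 1^1
Ȟ^0 = (5 − 3) − 0 = 2, so Ȟ^0 ≅ Z^2
Ȟ^1 = (6 − 3) − 3 = 0, so Ȟ^1 ≅ 0
Ȟ^2 = (4 − 1) − 3 = 0, so Ȟ^2 ≅ 0

Ȟ^0 = Z^2, Ȟ^1 = 0, Ȟ^2 = 0


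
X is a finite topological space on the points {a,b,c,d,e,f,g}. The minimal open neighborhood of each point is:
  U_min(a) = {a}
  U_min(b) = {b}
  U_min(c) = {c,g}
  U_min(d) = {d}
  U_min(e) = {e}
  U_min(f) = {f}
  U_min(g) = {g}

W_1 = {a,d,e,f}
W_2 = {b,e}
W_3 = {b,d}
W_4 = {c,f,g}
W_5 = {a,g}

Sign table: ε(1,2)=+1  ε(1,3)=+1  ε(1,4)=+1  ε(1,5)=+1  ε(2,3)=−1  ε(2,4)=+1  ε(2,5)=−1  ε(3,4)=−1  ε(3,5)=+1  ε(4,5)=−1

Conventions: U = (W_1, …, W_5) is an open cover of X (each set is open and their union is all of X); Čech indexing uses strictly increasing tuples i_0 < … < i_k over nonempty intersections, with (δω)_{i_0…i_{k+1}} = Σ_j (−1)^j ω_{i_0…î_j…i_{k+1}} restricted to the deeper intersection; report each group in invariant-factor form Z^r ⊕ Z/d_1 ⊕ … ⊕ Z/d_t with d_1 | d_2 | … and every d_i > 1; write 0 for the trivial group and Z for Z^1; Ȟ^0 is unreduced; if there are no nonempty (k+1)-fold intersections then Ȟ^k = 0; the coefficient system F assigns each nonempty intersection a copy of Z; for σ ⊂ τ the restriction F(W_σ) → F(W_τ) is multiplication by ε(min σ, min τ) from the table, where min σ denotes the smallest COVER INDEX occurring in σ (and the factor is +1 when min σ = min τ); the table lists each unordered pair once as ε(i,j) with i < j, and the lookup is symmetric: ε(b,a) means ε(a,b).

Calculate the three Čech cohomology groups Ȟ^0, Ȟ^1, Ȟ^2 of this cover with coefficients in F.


Ȟ^0 = 0,  Ȟ^1 = Z ⊕ Z/2,  Ȟ^2 = 0

nerve simplices:
  W12={e} W13={d} W14={f} W15={a} W23={b} W45={g}
C dims 5,6; δ0: rk 5, SNF 1^4·2
degree 0: 5−5−0 = 0 → Ȟ^0 ≅ 0
degree 1: 6−0−5 = 1 plus torsion [2] → Ȟ^1 ≅ Z ⊕ Z/2
degree 2: 0−0−0 = 0 → Ȟ^2 ≅ 0


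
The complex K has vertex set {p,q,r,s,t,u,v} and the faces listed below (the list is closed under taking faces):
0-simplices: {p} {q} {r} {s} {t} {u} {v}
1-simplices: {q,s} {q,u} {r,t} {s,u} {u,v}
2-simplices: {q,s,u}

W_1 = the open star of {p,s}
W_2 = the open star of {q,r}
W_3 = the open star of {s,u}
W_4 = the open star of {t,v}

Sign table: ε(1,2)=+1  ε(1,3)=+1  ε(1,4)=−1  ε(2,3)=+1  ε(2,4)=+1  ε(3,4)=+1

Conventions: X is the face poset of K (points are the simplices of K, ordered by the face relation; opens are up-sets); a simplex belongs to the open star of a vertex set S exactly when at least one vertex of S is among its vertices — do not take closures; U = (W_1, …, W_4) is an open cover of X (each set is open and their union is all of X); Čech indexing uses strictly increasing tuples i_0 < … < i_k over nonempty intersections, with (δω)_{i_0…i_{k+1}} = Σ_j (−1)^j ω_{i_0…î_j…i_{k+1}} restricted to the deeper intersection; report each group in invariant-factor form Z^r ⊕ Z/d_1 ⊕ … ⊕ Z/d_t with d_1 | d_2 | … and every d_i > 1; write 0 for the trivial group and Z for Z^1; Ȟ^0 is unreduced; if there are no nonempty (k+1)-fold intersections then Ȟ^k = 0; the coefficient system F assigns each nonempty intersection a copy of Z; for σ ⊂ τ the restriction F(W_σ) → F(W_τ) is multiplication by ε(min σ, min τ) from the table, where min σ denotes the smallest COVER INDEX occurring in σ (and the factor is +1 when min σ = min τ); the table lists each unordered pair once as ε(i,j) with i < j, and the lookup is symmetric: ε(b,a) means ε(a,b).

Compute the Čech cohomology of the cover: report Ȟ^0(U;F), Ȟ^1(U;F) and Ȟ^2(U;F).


nerve of the cover:
  W1={{p},{s},{q,s},{s,u},{q,s,u}} W2={{q},{r},{q,s},{q,u},{r,t},{q,s,u}} W3={{s},{u},{q,s},{q,u},{s,u},{u,v},{q,s,u}} W4={{t},{v},{r,t},{u,v}}
  W12={{q,s},{q,s,u}} W13={{s},{q,s},{s,u},{q,s,u}} W23={{q,s},{q,u},{q,s,u}} W24={{r,t}} W34={{u,v}}
  W123={{q,s},{q,s,u}}
C dims 4,5,1; δ0: rk 3, SNF 1^3; δ1: rk 1, SNF 1^1
Ȟ^0 = (4 − 3) − 0 = 1, so Ȟ^0 ≅ Z
Ȟ^1 = (5 − 1) − 3 = 1, so Ȟ^1 ≅ Z
Ȟ^2 = (1 − 0) − 1 = 0, so Ȟ^2 ≅ 0

Ȟ^0(U;F) ≅ Z, Ȟ^1(U;F) ≅ Z, Ȟ^2(U;F) ≅ 0
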